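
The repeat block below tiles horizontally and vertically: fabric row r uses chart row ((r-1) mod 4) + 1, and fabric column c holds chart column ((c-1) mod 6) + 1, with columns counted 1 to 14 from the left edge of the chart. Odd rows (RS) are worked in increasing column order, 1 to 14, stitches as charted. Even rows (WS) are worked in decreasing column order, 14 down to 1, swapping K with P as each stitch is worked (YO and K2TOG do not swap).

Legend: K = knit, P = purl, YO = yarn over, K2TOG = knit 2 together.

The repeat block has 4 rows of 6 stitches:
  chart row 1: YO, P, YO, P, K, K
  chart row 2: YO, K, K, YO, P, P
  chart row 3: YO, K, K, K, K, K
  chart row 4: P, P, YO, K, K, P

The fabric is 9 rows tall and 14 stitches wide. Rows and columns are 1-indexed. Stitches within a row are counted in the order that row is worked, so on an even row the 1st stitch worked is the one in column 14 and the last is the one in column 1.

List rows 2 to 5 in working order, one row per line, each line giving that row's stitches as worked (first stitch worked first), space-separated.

== ROWS AS WORKED ==
P YO K K YO P P YO K K YO P P YO
YO K K K K K YO K K K K K YO K
K K K P P YO K K K P P YO K K
YO P YO P K K YO P YO P K K YO P

Derivation:
Row 2: chart row 2, WS - tiled (columns 1-14): YO K K YO P P YO K K YO P P YO K; work from column 14 back to 1 with K<->P swapped.
Row 3: chart row 3, RS - tile across columns 1-14 and work as-is.
Row 4: chart row 4, WS - tiled (columns 1-14): P P YO K K P P P YO K K P P P; work from column 14 back to 1 with K<->P swapped.
Row 5: chart row 1, RS - tile across columns 1-14 and work as-is.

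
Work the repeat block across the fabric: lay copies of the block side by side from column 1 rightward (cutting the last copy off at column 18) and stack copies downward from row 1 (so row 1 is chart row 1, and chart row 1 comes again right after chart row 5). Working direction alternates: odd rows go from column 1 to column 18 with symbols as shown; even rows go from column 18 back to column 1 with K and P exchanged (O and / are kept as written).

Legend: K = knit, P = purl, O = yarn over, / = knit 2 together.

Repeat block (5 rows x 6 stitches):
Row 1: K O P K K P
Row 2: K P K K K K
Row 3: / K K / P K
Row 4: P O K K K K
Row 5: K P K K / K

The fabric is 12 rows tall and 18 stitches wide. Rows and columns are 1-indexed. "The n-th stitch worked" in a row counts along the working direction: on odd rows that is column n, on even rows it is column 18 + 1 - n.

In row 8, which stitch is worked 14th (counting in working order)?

== STITCH ==
K

Derivation:
Row 8 uses chart row ((8-1) mod 5)+1 = 3. Row 8 is even, so WS.
Chart row 3 tiled across columns 1-18: / K K / P K / K K / P K / K K / P K
WS row: flip the tiled sequence (start at column 18) and apply K<->P; O and / stay.
Row 8 as worked: P K / P P / P K / P P / P K / P P /
Counting 14 along the worked row gives K.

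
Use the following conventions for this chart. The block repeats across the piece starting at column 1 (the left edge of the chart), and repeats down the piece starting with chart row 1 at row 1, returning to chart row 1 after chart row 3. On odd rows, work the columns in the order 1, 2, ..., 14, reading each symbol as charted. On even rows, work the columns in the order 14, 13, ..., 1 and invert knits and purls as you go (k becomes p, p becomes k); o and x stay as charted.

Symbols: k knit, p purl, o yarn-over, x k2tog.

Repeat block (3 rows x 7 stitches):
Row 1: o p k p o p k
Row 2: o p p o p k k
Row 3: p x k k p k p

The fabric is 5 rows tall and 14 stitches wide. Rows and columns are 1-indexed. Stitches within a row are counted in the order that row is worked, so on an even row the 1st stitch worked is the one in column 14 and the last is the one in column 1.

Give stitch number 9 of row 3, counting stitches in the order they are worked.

Row 3 uses chart row ((3-1) mod 3)+1 = 3. Row 3 is odd, so RS.
Chart row 3 tiled across columns 1-14: p x k k p k p p x k k p k p
RS row: no reversal, no swap; stitch n worked = column n.
Stitch 9 in working order -> x

Result:
x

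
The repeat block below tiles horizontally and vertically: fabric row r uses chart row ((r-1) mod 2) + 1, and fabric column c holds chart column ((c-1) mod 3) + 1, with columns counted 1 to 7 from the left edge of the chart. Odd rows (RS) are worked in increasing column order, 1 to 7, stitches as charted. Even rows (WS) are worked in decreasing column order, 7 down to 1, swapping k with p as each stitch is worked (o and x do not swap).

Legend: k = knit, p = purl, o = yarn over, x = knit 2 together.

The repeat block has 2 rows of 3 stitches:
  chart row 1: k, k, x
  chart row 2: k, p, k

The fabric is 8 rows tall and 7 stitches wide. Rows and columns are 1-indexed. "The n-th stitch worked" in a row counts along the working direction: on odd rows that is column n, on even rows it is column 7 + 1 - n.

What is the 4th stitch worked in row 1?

Row 1: (1-1) mod 2 = 0, so use chart row 1. Odd row -> RS.
Chart row 1 tiled across columns 1-7: k k x k k x k
RS row: no reversal, no swap; stitch n worked = column n.
Stitch 4 in working order -> k

== STITCH ==
k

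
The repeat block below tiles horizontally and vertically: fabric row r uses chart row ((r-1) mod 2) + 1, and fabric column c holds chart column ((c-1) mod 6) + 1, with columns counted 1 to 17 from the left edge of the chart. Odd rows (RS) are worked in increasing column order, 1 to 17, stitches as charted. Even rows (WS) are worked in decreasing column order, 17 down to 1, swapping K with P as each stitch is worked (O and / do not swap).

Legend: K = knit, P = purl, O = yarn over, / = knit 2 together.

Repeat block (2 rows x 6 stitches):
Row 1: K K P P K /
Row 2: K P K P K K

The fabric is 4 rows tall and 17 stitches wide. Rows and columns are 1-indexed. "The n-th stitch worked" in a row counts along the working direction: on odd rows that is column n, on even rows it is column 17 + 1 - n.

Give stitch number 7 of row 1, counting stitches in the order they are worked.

Stitch:
K

Derivation:
Row 1: (1-1) mod 2 = 0, so use chart row 1. Odd row -> RS.
Chart row 1 tiled across columns 1-17: K K P P K / K K P P K / K K P P K
Right side: take the tiled row as-is (worked left to right from column 1).
Counting 7 along the worked row gives K.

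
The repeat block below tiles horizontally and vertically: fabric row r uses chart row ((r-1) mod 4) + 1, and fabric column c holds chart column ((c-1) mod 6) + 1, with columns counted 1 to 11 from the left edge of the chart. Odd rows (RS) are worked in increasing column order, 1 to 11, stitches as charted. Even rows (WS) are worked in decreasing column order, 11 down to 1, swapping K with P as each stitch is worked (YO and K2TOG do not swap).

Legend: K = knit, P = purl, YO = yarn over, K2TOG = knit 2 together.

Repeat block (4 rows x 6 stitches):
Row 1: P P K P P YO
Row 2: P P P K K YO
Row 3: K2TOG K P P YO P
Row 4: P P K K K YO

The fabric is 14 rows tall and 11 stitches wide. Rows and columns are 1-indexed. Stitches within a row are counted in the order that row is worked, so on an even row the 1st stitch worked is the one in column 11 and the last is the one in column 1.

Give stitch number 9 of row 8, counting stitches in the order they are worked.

Row 8 uses chart row ((8-1) mod 4)+1 = 4. Row 8 is even, so WS.
Chart row 4 tiled across columns 1-11: P P K K K YO P P K K K
WS: work from column 11 back to column 1 (reverse the tiled row), swapping K<->P (YO and K2TOG unchanged).
Row 8 as worked: P P P K K YO P P P K K
Stitch 9 in working order -> P

Result:
P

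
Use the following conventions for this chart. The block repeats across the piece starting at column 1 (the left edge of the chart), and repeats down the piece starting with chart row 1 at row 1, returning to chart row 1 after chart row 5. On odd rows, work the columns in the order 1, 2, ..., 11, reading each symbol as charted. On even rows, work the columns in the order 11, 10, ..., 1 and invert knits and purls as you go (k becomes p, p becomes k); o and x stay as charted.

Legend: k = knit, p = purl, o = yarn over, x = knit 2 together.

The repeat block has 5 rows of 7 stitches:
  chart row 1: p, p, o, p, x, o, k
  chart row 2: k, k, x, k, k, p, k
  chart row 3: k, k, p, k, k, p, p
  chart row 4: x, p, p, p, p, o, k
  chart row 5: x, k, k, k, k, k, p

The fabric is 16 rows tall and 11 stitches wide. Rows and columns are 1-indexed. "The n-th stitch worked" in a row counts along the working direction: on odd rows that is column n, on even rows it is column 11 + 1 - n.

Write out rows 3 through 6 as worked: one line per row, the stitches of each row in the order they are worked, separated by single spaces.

Row 3: chart row 3, RS - tile across columns 1-11 and work as-is.
Row 4: chart row 4, WS - tiled (columns 1-11): x p p p p o k x p p p; work from column 11 back to 1 with k<->p swapped.
Row 5: chart row 5, RS - tile across columns 1-11 and work as-is.
Row 6: chart row 1, WS - tiled (columns 1-11): p p o p x o k p p o p; work from column 11 back to 1 with k<->p swapped.

Rows as worked:
k k p k k p p k k p k
k k k x p o k k k k x
x k k k k k p x k k k
k o k k p o x k o k k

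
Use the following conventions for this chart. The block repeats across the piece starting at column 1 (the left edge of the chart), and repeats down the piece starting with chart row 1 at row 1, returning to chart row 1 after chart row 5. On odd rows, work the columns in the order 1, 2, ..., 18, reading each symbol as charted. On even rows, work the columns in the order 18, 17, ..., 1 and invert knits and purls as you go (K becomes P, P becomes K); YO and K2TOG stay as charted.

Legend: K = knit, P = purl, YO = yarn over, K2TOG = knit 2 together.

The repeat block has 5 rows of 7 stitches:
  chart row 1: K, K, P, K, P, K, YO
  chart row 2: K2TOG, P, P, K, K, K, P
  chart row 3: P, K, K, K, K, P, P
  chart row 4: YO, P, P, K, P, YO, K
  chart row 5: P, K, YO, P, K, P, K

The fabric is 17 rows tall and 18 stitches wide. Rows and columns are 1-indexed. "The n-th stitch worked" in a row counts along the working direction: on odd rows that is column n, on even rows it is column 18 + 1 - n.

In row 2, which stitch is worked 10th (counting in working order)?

For row 2: chart row = ((2-1) mod 5) + 1 = 2; this is a WS (even) row.
Chart row 2 tiled across columns 1-18: K2TOG P P K K K P K2TOG P P K K K P K2TOG P P K
WS: work from column 18 back to column 1 (reverse the tiled row), swapping K<->P (YO and K2TOG unchanged).
Row 2 as worked: P K K K2TOG K P P P K K K2TOG K P P P K K K2TOG
Stitch 10 in working order -> K

== STITCH ==
K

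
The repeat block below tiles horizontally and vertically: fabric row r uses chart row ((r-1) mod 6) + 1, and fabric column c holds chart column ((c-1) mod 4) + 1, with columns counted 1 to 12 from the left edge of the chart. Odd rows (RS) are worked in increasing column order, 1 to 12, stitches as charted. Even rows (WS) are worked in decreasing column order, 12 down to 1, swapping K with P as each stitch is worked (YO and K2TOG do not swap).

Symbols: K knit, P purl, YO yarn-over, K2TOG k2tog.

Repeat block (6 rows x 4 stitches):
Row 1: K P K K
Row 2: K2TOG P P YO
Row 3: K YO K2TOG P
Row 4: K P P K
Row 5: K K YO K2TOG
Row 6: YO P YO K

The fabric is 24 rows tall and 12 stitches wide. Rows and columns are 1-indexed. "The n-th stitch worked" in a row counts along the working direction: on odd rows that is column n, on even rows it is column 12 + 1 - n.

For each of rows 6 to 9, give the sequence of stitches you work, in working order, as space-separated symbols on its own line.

Row 6: chart row 6, WS - tiled (columns 1-12): YO P YO K YO P YO K YO P YO K; work from column 12 back to 1 with K<->P swapped.
Row 7: chart row 1, RS - tile across columns 1-12 and work as-is.
Row 8: chart row 2, WS - tiled (columns 1-12): K2TOG P P YO K2TOG P P YO K2TOG P P YO; work from column 12 back to 1 with K<->P swapped.
Row 9: chart row 3, RS - tile across columns 1-12 and work as-is.

Rows as worked:
P YO K YO P YO K YO P YO K YO
K P K K K P K K K P K K
YO K K K2TOG YO K K K2TOG YO K K K2TOG
K YO K2TOG P K YO K2TOG P K YO K2TOG P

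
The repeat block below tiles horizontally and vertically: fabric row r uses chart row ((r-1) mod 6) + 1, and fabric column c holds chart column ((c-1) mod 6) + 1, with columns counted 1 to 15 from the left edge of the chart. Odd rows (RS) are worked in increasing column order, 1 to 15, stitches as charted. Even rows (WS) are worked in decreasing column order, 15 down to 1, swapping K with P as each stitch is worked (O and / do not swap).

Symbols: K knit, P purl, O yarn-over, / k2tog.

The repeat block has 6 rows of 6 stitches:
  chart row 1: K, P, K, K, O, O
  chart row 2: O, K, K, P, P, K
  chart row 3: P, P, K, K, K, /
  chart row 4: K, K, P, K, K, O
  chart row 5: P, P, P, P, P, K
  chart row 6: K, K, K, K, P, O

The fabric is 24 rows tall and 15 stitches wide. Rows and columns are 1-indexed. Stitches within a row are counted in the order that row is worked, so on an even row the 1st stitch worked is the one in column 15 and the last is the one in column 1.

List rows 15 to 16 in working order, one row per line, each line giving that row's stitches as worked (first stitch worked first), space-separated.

Row 15: chart row 3, RS - tile across columns 1-15 and work as-is.
Row 16: chart row 4, WS - tiled (columns 1-15): K K P K K O K K P K K O K K P; work from column 15 back to 1 with K<->P swapped.

Rows as worked:
P P K K K / P P K K K / P P K
K P P O P P K P P O P P K P P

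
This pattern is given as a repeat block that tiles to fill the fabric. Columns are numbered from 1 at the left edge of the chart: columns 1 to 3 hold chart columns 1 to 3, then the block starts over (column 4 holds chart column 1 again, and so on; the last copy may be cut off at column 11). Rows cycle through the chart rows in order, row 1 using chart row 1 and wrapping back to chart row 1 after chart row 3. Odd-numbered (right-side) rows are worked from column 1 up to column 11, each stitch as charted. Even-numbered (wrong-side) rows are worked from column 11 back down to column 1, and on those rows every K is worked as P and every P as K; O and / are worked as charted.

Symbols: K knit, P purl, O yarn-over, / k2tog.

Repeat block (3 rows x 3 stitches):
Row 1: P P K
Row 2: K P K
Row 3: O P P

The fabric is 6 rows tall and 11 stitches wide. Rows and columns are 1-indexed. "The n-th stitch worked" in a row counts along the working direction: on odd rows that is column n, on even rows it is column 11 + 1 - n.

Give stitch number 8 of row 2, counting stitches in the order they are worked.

Row 2 uses chart row ((2-1) mod 3)+1 = 2. Row 2 is even, so WS.
Chart row 2 tiled across columns 1-11: K P K K P K K P K K P
WS row: flip the tiled sequence (start at column 11) and apply K<->P; O and / stay.
Row 2 as worked: K P P K P P K P P K P
Counting 8 along the worked row gives P.

Result:
P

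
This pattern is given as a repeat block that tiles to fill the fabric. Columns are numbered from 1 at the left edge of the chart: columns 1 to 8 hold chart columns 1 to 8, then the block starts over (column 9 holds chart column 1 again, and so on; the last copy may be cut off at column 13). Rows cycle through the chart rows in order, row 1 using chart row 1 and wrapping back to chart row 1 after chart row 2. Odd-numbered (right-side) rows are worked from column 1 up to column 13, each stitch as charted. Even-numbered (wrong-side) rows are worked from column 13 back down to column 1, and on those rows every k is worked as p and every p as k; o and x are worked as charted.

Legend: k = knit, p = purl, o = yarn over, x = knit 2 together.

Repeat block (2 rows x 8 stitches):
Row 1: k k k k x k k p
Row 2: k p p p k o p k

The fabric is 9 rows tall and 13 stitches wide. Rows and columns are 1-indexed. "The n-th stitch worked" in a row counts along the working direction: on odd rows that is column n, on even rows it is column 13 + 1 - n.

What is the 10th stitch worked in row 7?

Stitch:
k

Derivation:
Row 7 uses chart row ((7-1) mod 2)+1 = 1. Row 7 is odd, so RS.
Chart row 1 tiled across columns 1-13: k k k k x k k p k k k k x
RS row: no reversal, no swap; stitch n worked = column n.
Stitch 10 in working order -> k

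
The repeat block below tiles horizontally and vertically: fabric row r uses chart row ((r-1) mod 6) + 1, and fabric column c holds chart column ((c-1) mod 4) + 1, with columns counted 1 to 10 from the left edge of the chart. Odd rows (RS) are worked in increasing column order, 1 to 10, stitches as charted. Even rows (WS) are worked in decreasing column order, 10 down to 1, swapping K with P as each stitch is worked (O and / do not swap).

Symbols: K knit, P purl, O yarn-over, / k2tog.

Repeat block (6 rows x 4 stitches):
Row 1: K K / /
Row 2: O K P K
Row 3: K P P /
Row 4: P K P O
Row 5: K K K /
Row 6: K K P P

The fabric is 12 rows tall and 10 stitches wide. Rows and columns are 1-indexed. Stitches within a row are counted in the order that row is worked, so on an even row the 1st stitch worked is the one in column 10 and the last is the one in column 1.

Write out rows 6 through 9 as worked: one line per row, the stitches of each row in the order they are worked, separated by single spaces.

Result:
P P K K P P K K P P
K K / / K K / / K K
P O P K P O P K P O
K P P / K P P / K P

Derivation:
Row 6: chart row 6, WS - tiled (columns 1-10): K K P P K K P P K K; work from column 10 back to 1 with K<->P swapped.
Row 7: chart row 1, RS - tile across columns 1-10 and work as-is.
Row 8: chart row 2, WS - tiled (columns 1-10): O K P K O K P K O K; work from column 10 back to 1 with K<->P swapped.
Row 9: chart row 3, RS - tile across columns 1-10 and work as-is.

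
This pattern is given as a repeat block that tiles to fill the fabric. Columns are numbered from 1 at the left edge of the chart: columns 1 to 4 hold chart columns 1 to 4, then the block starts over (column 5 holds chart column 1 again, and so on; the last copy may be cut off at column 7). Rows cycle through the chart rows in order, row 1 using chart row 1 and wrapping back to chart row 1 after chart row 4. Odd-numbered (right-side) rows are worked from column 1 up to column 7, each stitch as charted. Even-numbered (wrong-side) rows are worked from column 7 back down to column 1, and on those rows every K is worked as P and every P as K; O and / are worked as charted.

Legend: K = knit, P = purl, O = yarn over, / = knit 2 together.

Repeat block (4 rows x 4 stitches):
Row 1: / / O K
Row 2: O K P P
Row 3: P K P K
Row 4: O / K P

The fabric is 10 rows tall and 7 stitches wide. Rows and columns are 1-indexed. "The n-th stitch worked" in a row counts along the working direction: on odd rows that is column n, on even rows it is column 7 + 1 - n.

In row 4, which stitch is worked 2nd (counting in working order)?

For row 4: chart row = ((4-1) mod 4) + 1 = 4; this is a WS (even) row.
Chart row 4 tiled across columns 1-7: O / K P O / K
WS row: flip the tiled sequence (start at column 7) and apply K<->P; O and / stay.
Row 4 as worked: P / O K P / O
Stitch 2 in working order -> /

== STITCH ==
/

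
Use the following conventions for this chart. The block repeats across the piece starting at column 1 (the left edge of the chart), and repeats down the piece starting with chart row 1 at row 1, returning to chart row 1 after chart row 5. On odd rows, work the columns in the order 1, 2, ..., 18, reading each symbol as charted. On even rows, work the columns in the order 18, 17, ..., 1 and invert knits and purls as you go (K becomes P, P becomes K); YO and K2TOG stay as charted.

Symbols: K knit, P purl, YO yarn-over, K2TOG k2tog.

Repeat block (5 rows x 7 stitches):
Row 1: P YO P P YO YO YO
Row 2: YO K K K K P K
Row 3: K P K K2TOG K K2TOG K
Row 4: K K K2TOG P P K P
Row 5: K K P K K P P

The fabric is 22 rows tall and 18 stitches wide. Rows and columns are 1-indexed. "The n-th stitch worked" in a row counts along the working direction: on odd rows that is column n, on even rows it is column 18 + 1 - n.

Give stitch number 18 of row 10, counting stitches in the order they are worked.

== STITCH ==
P

Derivation:
For row 10: chart row = ((10-1) mod 5) + 1 = 5; this is a WS (even) row.
Chart row 5 tiled across columns 1-18: K K P K K P P K K P K K P P K K P K
WS row: flip the tiled sequence (start at column 18) and apply K<->P; YO and K2TOG stay.
Row 10 as worked: P K P P K K P P K P P K K P P K P P
The 18th stitch worked is P.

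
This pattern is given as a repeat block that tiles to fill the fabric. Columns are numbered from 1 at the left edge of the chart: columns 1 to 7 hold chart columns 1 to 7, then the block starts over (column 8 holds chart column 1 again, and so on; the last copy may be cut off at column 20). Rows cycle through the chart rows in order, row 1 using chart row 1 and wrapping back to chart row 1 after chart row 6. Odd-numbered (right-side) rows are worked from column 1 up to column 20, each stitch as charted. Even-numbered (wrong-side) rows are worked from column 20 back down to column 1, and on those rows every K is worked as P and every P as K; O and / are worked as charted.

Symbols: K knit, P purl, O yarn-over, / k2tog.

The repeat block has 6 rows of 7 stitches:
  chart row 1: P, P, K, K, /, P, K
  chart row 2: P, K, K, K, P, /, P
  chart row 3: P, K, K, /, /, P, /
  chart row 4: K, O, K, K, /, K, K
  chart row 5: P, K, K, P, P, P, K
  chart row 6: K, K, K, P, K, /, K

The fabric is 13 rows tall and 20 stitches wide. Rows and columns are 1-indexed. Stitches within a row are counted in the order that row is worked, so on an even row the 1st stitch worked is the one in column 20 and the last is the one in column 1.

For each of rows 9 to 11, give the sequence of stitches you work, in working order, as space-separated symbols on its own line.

Result:
P K K / / P / P K K / / P / P K K / / P
P / P P O P P P / P P O P P P / P P O P
P K K P P P K P K K P P P K P K K P P P

Derivation:
Row 9: chart row 3, RS - tile across columns 1-20 and work as-is.
Row 10: chart row 4, WS - tiled (columns 1-20): K O K K / K K K O K K / K K K O K K / K; work from column 20 back to 1 with K<->P swapped.
Row 11: chart row 5, RS - tile across columns 1-20 and work as-is.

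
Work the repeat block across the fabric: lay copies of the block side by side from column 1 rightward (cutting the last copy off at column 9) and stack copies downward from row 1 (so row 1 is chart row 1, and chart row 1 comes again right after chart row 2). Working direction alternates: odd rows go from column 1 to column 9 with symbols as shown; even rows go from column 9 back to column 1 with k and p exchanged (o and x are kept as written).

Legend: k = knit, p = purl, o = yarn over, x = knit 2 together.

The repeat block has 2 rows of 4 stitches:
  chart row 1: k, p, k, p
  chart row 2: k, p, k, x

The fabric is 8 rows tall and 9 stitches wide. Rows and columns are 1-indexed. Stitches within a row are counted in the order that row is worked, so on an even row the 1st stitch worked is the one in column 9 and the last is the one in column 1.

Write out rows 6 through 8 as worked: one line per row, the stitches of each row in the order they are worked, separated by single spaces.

Row 6: chart row 2, WS - tiled (columns 1-9): k p k x k p k x k; work from column 9 back to 1 with k<->p swapped.
Row 7: chart row 1, RS - tile across columns 1-9 and work as-is.
Row 8: chart row 2, WS - tiled (columns 1-9): k p k x k p k x k; work from column 9 back to 1 with k<->p swapped.

Result:
p x p k p x p k p
k p k p k p k p k
p x p k p x p k p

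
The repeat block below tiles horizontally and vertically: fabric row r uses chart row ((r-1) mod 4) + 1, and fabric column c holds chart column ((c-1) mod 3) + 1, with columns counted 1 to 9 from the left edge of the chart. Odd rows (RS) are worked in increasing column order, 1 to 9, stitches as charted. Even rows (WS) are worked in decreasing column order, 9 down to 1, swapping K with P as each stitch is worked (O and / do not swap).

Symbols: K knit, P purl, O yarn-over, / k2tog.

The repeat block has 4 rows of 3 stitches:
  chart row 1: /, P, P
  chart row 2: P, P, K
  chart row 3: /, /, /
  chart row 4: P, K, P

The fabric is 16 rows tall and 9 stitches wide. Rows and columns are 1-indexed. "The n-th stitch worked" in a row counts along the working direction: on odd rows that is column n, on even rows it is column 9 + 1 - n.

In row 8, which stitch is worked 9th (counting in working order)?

Stitch:
K

Derivation:
Row 8 uses chart row ((8-1) mod 4)+1 = 4. Row 8 is even, so WS.
Chart row 4 tiled across columns 1-9: P K P P K P P K P
WS row: flip the tiled sequence (start at column 9) and apply K<->P; O and / stay.
Row 8 as worked: K P K K P K K P K
The 9th stitch worked is K.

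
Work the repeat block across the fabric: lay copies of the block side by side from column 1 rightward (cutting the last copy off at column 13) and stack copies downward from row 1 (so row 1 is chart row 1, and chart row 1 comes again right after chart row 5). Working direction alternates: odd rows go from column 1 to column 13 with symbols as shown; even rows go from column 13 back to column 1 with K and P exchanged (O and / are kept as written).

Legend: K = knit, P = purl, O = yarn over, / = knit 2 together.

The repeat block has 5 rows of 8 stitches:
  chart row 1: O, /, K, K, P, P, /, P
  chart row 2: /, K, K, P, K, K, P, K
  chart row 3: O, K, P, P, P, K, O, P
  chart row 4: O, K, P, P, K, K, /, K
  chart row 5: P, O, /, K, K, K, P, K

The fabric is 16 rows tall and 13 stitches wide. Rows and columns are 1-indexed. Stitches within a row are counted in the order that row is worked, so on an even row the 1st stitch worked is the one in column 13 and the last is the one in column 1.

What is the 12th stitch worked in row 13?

Row 13 uses chart row ((13-1) mod 5)+1 = 3. Row 13 is odd, so RS.
Chart row 3 tiled across columns 1-13: O K P P P K O P O K P P P
Right side: take the tiled row as-is (worked left to right from column 1).
The 12th stitch worked is P.

Stitch:
P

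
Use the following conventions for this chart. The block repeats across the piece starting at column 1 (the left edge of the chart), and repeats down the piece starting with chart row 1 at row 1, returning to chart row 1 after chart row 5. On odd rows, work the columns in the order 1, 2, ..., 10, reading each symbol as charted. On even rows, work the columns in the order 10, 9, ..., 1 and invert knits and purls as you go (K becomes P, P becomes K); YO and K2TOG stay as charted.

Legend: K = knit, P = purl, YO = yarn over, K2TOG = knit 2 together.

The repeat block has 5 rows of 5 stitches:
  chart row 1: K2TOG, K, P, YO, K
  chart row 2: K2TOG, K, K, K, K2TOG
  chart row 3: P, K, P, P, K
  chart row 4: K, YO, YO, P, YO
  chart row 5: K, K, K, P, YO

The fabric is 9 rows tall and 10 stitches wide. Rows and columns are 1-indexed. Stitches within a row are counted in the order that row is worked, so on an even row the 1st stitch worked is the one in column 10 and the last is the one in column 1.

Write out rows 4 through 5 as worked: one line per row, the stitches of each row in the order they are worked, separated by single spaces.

Result:
YO K YO YO P YO K YO YO P
K K K P YO K K K P YO

Derivation:
Row 4: chart row 4, WS - tiled (columns 1-10): K YO YO P YO K YO YO P YO; work from column 10 back to 1 with K<->P swapped.
Row 5: chart row 5, RS - tile across columns 1-10 and work as-is.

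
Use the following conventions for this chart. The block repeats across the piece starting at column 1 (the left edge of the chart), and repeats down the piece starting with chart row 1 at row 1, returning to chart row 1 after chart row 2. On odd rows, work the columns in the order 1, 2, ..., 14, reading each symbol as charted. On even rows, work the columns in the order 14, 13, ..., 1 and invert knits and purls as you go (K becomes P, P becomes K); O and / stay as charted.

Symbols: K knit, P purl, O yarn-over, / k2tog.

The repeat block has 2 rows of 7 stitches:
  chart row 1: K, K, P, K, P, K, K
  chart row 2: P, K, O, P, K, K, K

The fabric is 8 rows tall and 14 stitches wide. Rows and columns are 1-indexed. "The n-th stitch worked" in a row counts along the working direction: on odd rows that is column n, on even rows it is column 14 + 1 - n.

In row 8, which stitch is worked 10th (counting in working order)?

Row 8 uses chart row ((8-1) mod 2)+1 = 2. Row 8 is even, so WS.
Chart row 2 tiled across columns 1-14: P K O P K K K P K O P K K K
WS: work from column 14 back to column 1 (reverse the tiled row), swapping K<->P (O and / unchanged).
Row 8 as worked: P P P K O P K P P P K O P K
Counting 10 along the worked row gives P.

Stitch:
P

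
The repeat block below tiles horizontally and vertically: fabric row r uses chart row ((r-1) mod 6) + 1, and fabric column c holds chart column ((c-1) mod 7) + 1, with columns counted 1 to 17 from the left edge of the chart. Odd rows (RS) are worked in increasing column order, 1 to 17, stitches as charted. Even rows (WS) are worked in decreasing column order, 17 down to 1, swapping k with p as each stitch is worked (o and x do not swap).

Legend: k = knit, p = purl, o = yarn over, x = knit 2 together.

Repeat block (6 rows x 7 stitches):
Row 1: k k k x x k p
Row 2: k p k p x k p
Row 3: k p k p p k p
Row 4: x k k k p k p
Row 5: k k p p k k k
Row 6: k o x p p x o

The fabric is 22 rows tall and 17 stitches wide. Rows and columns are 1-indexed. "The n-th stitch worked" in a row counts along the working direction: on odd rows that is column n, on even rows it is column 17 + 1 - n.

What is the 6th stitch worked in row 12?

Result:
k

Derivation:
For row 12: chart row = ((12-1) mod 6) + 1 = 6; this is a WS (even) row.
Chart row 6 tiled across columns 1-17: k o x p p x o k o x p p x o k o x
Wrong side: read the tiled row from column 17 down to 1 and exchange k with p (leave o, x).
Row 12 as worked: x o p o x k k x o p o x k k x o p
The 6th stitch worked is k.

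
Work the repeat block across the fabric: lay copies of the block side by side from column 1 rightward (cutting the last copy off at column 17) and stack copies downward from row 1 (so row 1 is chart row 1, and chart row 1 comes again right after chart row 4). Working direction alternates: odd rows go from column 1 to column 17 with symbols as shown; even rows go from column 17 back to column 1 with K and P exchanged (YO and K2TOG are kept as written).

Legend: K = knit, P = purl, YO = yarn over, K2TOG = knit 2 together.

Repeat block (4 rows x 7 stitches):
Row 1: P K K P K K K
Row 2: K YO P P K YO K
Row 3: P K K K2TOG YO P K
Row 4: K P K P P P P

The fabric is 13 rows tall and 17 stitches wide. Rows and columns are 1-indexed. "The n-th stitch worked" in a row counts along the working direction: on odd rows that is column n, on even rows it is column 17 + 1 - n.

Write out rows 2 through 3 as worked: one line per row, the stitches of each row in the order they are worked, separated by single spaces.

Row 2: chart row 2, WS - tiled (columns 1-17): K YO P P K YO K K YO P P K YO K K YO P; work from column 17 back to 1 with K<->P swapped.
Row 3: chart row 3, RS - tile across columns 1-17 and work as-is.

Rows as worked:
K YO P P YO P K K YO P P YO P K K YO P
P K K K2TOG YO P K P K K K2TOG YO P K P K K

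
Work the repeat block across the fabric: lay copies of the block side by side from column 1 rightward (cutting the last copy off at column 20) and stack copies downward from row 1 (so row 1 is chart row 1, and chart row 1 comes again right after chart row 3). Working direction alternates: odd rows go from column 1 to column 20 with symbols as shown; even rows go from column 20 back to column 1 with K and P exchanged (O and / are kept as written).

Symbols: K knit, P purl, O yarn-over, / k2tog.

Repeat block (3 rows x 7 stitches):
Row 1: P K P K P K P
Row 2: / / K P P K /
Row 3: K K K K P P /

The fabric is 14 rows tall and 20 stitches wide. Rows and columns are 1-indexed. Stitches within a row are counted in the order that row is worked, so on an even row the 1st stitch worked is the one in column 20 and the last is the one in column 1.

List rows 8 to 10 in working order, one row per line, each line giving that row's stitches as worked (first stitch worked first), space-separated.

Result:
P K K P / / / P K K P / / / P K K P / /
K K K K P P / K K K K P P / K K K K P P
P K P K P K K P K P K P K K P K P K P K

Derivation:
Row 8: chart row 2, WS - tiled (columns 1-20): / / K P P K / / / K P P K / / / K P P K; work from column 20 back to 1 with K<->P swapped.
Row 9: chart row 3, RS - tile across columns 1-20 and work as-is.
Row 10: chart row 1, WS - tiled (columns 1-20): P K P K P K P P K P K P K P P K P K P K; work from column 20 back to 1 with K<->P swapped.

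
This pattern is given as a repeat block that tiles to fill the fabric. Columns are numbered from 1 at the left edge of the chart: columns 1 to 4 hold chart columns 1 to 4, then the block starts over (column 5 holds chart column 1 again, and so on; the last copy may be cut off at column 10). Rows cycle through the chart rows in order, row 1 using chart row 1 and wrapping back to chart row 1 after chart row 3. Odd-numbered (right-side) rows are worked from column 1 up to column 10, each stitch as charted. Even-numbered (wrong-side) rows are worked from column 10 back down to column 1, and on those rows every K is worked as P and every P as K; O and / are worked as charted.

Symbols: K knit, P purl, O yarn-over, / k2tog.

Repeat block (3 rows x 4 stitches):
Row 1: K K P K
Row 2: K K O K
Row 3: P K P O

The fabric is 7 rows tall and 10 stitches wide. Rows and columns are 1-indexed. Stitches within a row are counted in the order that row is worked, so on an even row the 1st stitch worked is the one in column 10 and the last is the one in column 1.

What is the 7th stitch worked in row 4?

Result:
P

Derivation:
For row 4: chart row = ((4-1) mod 3) + 1 = 1; this is a WS (even) row.
Chart row 1 tiled across columns 1-10: K K P K K K P K K K
WS: work from column 10 back to column 1 (reverse the tiled row), swapping K<->P (O and / unchanged).
Row 4 as worked: P P P K P P P K P P
Stitch 7 in working order -> P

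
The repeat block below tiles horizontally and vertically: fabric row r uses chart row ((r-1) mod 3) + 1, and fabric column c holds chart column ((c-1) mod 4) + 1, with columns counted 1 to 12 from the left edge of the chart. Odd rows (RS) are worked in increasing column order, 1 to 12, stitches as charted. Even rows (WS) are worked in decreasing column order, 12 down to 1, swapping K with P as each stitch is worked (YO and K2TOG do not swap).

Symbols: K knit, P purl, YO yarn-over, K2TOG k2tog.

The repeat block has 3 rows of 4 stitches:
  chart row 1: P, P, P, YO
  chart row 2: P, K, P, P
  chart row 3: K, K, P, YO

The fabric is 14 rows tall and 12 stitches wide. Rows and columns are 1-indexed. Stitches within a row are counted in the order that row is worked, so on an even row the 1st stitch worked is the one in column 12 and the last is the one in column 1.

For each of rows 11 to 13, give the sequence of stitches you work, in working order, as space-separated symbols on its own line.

Row 11: chart row 2, RS - tile across columns 1-12 and work as-is.
Row 12: chart row 3, WS - tiled (columns 1-12): K K P YO K K P YO K K P YO; work from column 12 back to 1 with K<->P swapped.
Row 13: chart row 1, RS - tile across columns 1-12 and work as-is.

Result:
P K P P P K P P P K P P
YO K P P YO K P P YO K P P
P P P YO P P P YO P P P YO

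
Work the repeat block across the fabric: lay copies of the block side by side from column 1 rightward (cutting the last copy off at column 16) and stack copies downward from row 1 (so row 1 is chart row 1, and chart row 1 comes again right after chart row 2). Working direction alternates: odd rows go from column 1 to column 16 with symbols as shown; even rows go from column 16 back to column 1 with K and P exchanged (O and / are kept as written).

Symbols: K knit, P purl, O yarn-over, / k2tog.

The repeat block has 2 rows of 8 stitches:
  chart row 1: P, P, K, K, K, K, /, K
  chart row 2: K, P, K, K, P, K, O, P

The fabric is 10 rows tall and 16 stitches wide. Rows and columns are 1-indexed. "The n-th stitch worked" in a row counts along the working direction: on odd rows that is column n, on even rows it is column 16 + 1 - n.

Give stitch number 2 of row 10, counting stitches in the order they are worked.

Row 10 uses chart row ((10-1) mod 2)+1 = 2. Row 10 is even, so WS.
Chart row 2 tiled across columns 1-16: K P K K P K O P K P K K P K O P
WS row: flip the tiled sequence (start at column 16) and apply K<->P; O and / stay.
Row 10 as worked: K O P K P P K P K O P K P P K P
Stitch 2 in working order -> O

Result:
O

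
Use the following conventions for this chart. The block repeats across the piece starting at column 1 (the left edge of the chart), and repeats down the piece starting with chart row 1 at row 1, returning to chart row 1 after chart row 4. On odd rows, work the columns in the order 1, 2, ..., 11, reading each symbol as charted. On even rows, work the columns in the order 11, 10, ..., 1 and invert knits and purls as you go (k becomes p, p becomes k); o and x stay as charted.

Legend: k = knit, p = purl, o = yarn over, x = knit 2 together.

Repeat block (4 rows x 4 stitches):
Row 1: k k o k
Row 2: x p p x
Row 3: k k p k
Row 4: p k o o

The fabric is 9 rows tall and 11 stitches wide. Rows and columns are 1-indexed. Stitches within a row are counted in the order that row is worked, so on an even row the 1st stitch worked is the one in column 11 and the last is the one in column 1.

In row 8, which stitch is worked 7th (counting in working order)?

Row 8 uses chart row ((8-1) mod 4)+1 = 4. Row 8 is even, so WS.
Chart row 4 tiled across columns 1-11: p k o o p k o o p k o
Wrong side: read the tiled row from column 11 down to 1 and exchange k with p (leave o, x).
Row 8 as worked: o p k o o p k o o p k
Stitch 7 in working order -> k

== STITCH ==
k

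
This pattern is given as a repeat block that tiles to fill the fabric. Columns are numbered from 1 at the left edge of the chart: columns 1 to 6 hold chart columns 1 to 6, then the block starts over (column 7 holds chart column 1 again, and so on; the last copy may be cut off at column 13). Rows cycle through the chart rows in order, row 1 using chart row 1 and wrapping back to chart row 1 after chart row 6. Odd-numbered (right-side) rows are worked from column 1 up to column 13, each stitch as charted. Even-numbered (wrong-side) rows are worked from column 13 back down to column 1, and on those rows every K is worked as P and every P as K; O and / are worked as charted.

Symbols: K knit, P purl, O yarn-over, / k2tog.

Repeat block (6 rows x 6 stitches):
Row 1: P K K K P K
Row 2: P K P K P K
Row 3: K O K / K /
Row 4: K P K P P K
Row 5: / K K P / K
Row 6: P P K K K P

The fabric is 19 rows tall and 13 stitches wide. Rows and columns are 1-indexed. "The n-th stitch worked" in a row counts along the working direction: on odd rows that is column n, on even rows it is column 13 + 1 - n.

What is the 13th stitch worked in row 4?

For row 4: chart row = ((4-1) mod 6) + 1 = 4; this is a WS (even) row.
Chart row 4 tiled across columns 1-13: K P K P P K K P K P P K K
WS row: flip the tiled sequence (start at column 13) and apply K<->P; O and / stay.
Row 4 as worked: P P K K P K P P K K P K P
Stitch 13 in working order -> P

== STITCH ==
P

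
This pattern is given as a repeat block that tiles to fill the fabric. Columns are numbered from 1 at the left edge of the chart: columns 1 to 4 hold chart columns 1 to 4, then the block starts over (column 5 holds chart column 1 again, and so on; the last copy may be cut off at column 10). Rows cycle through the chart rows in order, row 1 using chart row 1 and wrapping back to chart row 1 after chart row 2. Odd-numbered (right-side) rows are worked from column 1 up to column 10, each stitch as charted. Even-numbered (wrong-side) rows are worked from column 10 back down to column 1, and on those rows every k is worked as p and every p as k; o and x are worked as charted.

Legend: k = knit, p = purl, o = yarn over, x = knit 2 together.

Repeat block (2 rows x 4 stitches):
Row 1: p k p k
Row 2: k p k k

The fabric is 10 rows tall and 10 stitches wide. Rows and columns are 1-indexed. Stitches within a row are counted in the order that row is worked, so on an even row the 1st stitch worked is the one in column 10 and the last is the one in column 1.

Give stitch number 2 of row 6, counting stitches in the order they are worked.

Row 6: (6-1) mod 2 = 1, so use chart row 2. Even row -> WS.
Chart row 2 tiled across columns 1-10: k p k k k p k k k p
Wrong side: read the tiled row from column 10 down to 1 and exchange k with p (leave o, x).
Row 6 as worked: k p p p k p p p k p
Stitch 2 in working order -> p

== STITCH ==
p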